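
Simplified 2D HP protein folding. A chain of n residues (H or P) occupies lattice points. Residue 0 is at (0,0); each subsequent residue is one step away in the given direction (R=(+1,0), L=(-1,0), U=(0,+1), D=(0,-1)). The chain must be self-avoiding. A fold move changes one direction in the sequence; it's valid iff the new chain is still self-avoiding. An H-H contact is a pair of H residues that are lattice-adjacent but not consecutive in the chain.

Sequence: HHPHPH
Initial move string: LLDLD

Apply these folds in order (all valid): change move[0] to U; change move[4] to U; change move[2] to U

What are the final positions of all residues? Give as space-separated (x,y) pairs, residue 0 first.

Answer: (0,0) (0,1) (-1,1) (-1,2) (-2,2) (-2,3)

Derivation:
Initial moves: LLDLD
Fold: move[0]->U => ULDLD (positions: [(0, 0), (0, 1), (-1, 1), (-1, 0), (-2, 0), (-2, -1)])
Fold: move[4]->U => ULDLU (positions: [(0, 0), (0, 1), (-1, 1), (-1, 0), (-2, 0), (-2, 1)])
Fold: move[2]->U => ULULU (positions: [(0, 0), (0, 1), (-1, 1), (-1, 2), (-2, 2), (-2, 3)])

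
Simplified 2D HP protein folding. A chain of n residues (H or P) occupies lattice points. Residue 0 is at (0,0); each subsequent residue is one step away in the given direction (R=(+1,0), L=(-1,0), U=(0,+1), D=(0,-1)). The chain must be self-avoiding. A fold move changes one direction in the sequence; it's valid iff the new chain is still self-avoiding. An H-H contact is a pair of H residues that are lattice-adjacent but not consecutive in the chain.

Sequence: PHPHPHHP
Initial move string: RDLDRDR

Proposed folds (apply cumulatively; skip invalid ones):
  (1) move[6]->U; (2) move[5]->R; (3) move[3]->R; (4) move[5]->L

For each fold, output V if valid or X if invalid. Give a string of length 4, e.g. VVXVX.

Initial: RDLDRDR -> [(0, 0), (1, 0), (1, -1), (0, -1), (0, -2), (1, -2), (1, -3), (2, -3)]
Fold 1: move[6]->U => RDLDRDU INVALID (collision), skipped
Fold 2: move[5]->R => RDLDRRR VALID
Fold 3: move[3]->R => RDLRRRR INVALID (collision), skipped
Fold 4: move[5]->L => RDLDRLR INVALID (collision), skipped

Answer: XVXX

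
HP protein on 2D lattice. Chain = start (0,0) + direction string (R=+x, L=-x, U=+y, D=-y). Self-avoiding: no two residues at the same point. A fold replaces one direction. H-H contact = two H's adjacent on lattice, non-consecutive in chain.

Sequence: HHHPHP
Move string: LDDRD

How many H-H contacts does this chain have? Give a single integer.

Positions: [(0, 0), (-1, 0), (-1, -1), (-1, -2), (0, -2), (0, -3)]
No H-H contacts found.

Answer: 0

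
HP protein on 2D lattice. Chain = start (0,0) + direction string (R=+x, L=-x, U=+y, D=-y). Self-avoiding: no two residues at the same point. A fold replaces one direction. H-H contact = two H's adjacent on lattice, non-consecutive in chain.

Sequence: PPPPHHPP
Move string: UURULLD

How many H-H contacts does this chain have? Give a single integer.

Positions: [(0, 0), (0, 1), (0, 2), (1, 2), (1, 3), (0, 3), (-1, 3), (-1, 2)]
No H-H contacts found.

Answer: 0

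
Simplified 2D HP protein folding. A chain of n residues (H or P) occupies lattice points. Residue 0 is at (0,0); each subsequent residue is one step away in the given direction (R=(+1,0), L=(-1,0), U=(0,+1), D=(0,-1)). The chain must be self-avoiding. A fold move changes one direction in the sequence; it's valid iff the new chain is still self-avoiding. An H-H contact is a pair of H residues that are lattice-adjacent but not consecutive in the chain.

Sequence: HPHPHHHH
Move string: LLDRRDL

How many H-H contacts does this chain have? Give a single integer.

Positions: [(0, 0), (-1, 0), (-2, 0), (-2, -1), (-1, -1), (0, -1), (0, -2), (-1, -2)]
H-H contact: residue 0 @(0,0) - residue 5 @(0, -1)
H-H contact: residue 4 @(-1,-1) - residue 7 @(-1, -2)

Answer: 2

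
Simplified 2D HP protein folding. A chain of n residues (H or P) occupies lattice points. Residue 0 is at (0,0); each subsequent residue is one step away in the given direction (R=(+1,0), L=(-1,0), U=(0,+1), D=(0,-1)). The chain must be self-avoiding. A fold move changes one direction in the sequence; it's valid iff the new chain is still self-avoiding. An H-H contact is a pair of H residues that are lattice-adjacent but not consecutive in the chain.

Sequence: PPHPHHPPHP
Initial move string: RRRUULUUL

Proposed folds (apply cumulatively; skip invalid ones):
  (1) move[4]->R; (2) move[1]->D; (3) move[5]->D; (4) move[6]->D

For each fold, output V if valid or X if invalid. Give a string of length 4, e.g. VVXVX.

Initial: RRRUULUUL -> [(0, 0), (1, 0), (2, 0), (3, 0), (3, 1), (3, 2), (2, 2), (2, 3), (2, 4), (1, 4)]
Fold 1: move[4]->R => RRRURLUUL INVALID (collision), skipped
Fold 2: move[1]->D => RDRUULUUL VALID
Fold 3: move[5]->D => RDRUUDUUL INVALID (collision), skipped
Fold 4: move[6]->D => RDRUULDUL INVALID (collision), skipped

Answer: XVXX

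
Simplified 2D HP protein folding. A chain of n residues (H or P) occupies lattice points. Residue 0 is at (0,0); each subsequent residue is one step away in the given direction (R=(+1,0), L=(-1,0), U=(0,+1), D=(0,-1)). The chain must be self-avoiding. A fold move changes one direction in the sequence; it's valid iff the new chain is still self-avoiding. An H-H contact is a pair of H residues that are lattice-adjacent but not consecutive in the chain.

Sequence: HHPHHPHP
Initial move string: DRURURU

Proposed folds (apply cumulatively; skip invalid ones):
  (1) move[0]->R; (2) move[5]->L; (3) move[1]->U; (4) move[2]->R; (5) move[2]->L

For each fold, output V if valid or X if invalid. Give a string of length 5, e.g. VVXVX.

Initial: DRURURU -> [(0, 0), (0, -1), (1, -1), (1, 0), (2, 0), (2, 1), (3, 1), (3, 2)]
Fold 1: move[0]->R => RRURURU VALID
Fold 2: move[5]->L => RRURULU VALID
Fold 3: move[1]->U => RUURULU VALID
Fold 4: move[2]->R => RURRULU VALID
Fold 5: move[2]->L => RULRULU INVALID (collision), skipped

Answer: VVVVX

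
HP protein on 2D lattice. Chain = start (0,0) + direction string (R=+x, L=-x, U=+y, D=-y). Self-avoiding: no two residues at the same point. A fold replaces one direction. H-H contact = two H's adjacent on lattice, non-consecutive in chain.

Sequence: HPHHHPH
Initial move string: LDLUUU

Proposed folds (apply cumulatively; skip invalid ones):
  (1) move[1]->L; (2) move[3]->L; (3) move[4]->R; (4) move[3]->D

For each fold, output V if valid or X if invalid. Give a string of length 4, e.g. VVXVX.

Initial: LDLUUU -> [(0, 0), (-1, 0), (-1, -1), (-2, -1), (-2, 0), (-2, 1), (-2, 2)]
Fold 1: move[1]->L => LLLUUU VALID
Fold 2: move[3]->L => LLLLUU VALID
Fold 3: move[4]->R => LLLLRU INVALID (collision), skipped
Fold 4: move[3]->D => LLLDUU INVALID (collision), skipped

Answer: VVXX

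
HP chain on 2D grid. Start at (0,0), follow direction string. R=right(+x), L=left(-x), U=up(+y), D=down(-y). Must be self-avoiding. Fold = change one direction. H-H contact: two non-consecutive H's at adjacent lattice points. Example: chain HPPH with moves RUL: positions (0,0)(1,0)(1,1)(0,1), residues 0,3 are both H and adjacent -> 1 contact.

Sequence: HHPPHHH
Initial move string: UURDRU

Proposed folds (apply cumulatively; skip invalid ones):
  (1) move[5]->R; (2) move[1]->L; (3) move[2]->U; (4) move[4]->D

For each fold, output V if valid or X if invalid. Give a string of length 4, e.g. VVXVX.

Initial: UURDRU -> [(0, 0), (0, 1), (0, 2), (1, 2), (1, 1), (2, 1), (2, 2)]
Fold 1: move[5]->R => UURDRR VALID
Fold 2: move[1]->L => ULRDRR INVALID (collision), skipped
Fold 3: move[2]->U => UUUDRR INVALID (collision), skipped
Fold 4: move[4]->D => UURDDR VALID

Answer: VXXV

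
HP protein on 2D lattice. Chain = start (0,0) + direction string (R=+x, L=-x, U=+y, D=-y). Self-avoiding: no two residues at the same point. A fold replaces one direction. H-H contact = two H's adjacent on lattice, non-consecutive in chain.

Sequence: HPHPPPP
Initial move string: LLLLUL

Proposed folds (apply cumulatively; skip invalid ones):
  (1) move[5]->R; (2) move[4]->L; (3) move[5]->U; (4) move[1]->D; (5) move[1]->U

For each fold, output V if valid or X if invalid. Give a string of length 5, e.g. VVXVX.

Initial: LLLLUL -> [(0, 0), (-1, 0), (-2, 0), (-3, 0), (-4, 0), (-4, 1), (-5, 1)]
Fold 1: move[5]->R => LLLLUR VALID
Fold 2: move[4]->L => LLLLLR INVALID (collision), skipped
Fold 3: move[5]->U => LLLLUU VALID
Fold 4: move[1]->D => LDLLUU VALID
Fold 5: move[1]->U => LULLUU VALID

Answer: VXVVV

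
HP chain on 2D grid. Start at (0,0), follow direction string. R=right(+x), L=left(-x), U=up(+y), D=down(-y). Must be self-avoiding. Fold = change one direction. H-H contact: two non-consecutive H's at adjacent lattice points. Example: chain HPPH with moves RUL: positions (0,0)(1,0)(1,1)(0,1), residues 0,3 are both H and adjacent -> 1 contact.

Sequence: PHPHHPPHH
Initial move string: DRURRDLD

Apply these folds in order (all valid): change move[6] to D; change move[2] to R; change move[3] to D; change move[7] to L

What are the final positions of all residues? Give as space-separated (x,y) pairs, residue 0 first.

Initial moves: DRURRDLD
Fold: move[6]->D => DRURRDDD (positions: [(0, 0), (0, -1), (1, -1), (1, 0), (2, 0), (3, 0), (3, -1), (3, -2), (3, -3)])
Fold: move[2]->R => DRRRRDDD (positions: [(0, 0), (0, -1), (1, -1), (2, -1), (3, -1), (4, -1), (4, -2), (4, -3), (4, -4)])
Fold: move[3]->D => DRRDRDDD (positions: [(0, 0), (0, -1), (1, -1), (2, -1), (2, -2), (3, -2), (3, -3), (3, -4), (3, -5)])
Fold: move[7]->L => DRRDRDDL (positions: [(0, 0), (0, -1), (1, -1), (2, -1), (2, -2), (3, -2), (3, -3), (3, -4), (2, -4)])

Answer: (0,0) (0,-1) (1,-1) (2,-1) (2,-2) (3,-2) (3,-3) (3,-4) (2,-4)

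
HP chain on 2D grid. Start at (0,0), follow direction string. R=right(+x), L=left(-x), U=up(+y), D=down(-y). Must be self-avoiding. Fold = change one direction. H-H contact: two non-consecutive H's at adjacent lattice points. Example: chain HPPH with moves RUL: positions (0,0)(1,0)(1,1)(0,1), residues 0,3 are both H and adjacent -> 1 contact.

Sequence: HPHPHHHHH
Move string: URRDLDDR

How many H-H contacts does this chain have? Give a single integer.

Answer: 2

Derivation:
Positions: [(0, 0), (0, 1), (1, 1), (2, 1), (2, 0), (1, 0), (1, -1), (1, -2), (2, -2)]
H-H contact: residue 0 @(0,0) - residue 5 @(1, 0)
H-H contact: residue 2 @(1,1) - residue 5 @(1, 0)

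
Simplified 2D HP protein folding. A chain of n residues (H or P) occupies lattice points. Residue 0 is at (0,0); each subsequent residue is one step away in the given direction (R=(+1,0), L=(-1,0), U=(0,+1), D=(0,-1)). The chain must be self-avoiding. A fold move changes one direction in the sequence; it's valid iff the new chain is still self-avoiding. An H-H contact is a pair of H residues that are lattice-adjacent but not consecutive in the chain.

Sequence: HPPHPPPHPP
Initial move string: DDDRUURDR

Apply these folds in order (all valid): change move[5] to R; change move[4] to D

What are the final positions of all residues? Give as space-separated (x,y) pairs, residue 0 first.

Initial moves: DDDRUURDR
Fold: move[5]->R => DDDRURRDR (positions: [(0, 0), (0, -1), (0, -2), (0, -3), (1, -3), (1, -2), (2, -2), (3, -2), (3, -3), (4, -3)])
Fold: move[4]->D => DDDRDRRDR (positions: [(0, 0), (0, -1), (0, -2), (0, -3), (1, -3), (1, -4), (2, -4), (3, -4), (3, -5), (4, -5)])

Answer: (0,0) (0,-1) (0,-2) (0,-3) (1,-3) (1,-4) (2,-4) (3,-4) (3,-5) (4,-5)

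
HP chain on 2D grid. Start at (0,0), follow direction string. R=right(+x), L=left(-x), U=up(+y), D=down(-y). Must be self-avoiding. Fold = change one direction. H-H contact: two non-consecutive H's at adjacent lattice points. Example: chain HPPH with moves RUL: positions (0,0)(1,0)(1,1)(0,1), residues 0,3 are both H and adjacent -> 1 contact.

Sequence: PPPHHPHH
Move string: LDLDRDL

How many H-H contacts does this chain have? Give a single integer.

Answer: 1

Derivation:
Positions: [(0, 0), (-1, 0), (-1, -1), (-2, -1), (-2, -2), (-1, -2), (-1, -3), (-2, -3)]
H-H contact: residue 4 @(-2,-2) - residue 7 @(-2, -3)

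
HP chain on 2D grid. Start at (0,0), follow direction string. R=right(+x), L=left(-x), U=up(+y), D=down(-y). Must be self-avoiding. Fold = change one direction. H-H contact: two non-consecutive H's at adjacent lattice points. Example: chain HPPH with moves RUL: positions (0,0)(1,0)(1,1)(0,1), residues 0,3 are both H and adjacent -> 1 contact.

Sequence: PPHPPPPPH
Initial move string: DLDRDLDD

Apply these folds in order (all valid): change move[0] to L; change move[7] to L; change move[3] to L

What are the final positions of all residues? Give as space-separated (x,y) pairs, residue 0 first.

Initial moves: DLDRDLDD
Fold: move[0]->L => LLDRDLDD (positions: [(0, 0), (-1, 0), (-2, 0), (-2, -1), (-1, -1), (-1, -2), (-2, -2), (-2, -3), (-2, -4)])
Fold: move[7]->L => LLDRDLDL (positions: [(0, 0), (-1, 0), (-2, 0), (-2, -1), (-1, -1), (-1, -2), (-2, -2), (-2, -3), (-3, -3)])
Fold: move[3]->L => LLDLDLDL (positions: [(0, 0), (-1, 0), (-2, 0), (-2, -1), (-3, -1), (-3, -2), (-4, -2), (-4, -3), (-5, -3)])

Answer: (0,0) (-1,0) (-2,0) (-2,-1) (-3,-1) (-3,-2) (-4,-2) (-4,-3) (-5,-3)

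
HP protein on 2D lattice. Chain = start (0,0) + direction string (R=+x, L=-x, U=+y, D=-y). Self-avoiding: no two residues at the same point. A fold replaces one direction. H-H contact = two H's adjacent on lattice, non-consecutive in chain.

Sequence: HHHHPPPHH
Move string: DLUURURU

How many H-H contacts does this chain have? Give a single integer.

Answer: 1

Derivation:
Positions: [(0, 0), (0, -1), (-1, -1), (-1, 0), (-1, 1), (0, 1), (0, 2), (1, 2), (1, 3)]
H-H contact: residue 0 @(0,0) - residue 3 @(-1, 0)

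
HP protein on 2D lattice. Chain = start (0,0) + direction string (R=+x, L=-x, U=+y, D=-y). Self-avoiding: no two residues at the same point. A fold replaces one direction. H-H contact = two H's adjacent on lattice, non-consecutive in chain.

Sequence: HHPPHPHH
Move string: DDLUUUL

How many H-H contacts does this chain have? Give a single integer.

Positions: [(0, 0), (0, -1), (0, -2), (-1, -2), (-1, -1), (-1, 0), (-1, 1), (-2, 1)]
H-H contact: residue 1 @(0,-1) - residue 4 @(-1, -1)

Answer: 1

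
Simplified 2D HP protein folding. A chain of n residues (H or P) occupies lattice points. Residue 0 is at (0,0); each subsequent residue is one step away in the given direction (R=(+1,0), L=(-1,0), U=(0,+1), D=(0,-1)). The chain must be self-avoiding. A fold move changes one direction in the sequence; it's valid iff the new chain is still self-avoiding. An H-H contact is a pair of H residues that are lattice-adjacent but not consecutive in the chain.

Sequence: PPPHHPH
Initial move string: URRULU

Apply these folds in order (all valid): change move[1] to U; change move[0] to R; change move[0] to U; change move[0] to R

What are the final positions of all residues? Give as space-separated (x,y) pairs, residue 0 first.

Answer: (0,0) (1,0) (1,1) (2,1) (2,2) (1,2) (1,3)

Derivation:
Initial moves: URRULU
Fold: move[1]->U => UURULU (positions: [(0, 0), (0, 1), (0, 2), (1, 2), (1, 3), (0, 3), (0, 4)])
Fold: move[0]->R => RURULU (positions: [(0, 0), (1, 0), (1, 1), (2, 1), (2, 2), (1, 2), (1, 3)])
Fold: move[0]->U => UURULU (positions: [(0, 0), (0, 1), (0, 2), (1, 2), (1, 3), (0, 3), (0, 4)])
Fold: move[0]->R => RURULU (positions: [(0, 0), (1, 0), (1, 1), (2, 1), (2, 2), (1, 2), (1, 3)])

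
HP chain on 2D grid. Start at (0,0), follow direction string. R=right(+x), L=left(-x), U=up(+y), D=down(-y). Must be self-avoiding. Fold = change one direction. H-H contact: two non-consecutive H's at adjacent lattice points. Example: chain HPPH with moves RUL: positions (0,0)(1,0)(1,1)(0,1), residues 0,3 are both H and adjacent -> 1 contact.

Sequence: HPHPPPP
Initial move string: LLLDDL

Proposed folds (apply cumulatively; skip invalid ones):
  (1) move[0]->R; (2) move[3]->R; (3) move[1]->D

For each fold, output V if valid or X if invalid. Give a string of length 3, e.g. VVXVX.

Answer: XXV

Derivation:
Initial: LLLDDL -> [(0, 0), (-1, 0), (-2, 0), (-3, 0), (-3, -1), (-3, -2), (-4, -2)]
Fold 1: move[0]->R => RLLDDL INVALID (collision), skipped
Fold 2: move[3]->R => LLLRDL INVALID (collision), skipped
Fold 3: move[1]->D => LDLDDL VALID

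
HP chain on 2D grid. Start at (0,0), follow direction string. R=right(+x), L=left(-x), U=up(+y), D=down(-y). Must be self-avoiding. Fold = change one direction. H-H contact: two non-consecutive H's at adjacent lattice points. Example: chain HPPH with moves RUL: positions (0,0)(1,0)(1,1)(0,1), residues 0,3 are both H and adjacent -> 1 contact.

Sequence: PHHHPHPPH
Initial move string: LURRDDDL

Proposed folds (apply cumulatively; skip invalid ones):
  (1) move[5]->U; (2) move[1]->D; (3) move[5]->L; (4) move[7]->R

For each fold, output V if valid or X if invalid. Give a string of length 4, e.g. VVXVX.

Initial: LURRDDDL -> [(0, 0), (-1, 0), (-1, 1), (0, 1), (1, 1), (1, 0), (1, -1), (1, -2), (0, -2)]
Fold 1: move[5]->U => LURRDUDL INVALID (collision), skipped
Fold 2: move[1]->D => LDRRDDDL VALID
Fold 3: move[5]->L => LDRRDLDL VALID
Fold 4: move[7]->R => LDRRDLDR VALID

Answer: XVVV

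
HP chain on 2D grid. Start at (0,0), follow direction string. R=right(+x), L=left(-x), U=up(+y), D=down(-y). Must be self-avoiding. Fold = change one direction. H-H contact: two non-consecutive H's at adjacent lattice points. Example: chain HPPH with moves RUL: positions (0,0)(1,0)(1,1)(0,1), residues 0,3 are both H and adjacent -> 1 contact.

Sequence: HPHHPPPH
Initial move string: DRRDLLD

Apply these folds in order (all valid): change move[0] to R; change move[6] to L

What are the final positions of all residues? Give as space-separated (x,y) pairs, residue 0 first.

Initial moves: DRRDLLD
Fold: move[0]->R => RRRDLLD (positions: [(0, 0), (1, 0), (2, 0), (3, 0), (3, -1), (2, -1), (1, -1), (1, -2)])
Fold: move[6]->L => RRRDLLL (positions: [(0, 0), (1, 0), (2, 0), (3, 0), (3, -1), (2, -1), (1, -1), (0, -1)])

Answer: (0,0) (1,0) (2,0) (3,0) (3,-1) (2,-1) (1,-1) (0,-1)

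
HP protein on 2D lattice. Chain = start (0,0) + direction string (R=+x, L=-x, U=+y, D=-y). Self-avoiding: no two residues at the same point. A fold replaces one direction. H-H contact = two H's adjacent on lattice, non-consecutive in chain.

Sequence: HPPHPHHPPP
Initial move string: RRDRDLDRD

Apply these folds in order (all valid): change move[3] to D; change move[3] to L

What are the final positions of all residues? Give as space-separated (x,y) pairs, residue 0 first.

Initial moves: RRDRDLDRD
Fold: move[3]->D => RRDDDLDRD (positions: [(0, 0), (1, 0), (2, 0), (2, -1), (2, -2), (2, -3), (1, -3), (1, -4), (2, -4), (2, -5)])
Fold: move[3]->L => RRDLDLDRD (positions: [(0, 0), (1, 0), (2, 0), (2, -1), (1, -1), (1, -2), (0, -2), (0, -3), (1, -3), (1, -4)])

Answer: (0,0) (1,0) (2,0) (2,-1) (1,-1) (1,-2) (0,-2) (0,-3) (1,-3) (1,-4)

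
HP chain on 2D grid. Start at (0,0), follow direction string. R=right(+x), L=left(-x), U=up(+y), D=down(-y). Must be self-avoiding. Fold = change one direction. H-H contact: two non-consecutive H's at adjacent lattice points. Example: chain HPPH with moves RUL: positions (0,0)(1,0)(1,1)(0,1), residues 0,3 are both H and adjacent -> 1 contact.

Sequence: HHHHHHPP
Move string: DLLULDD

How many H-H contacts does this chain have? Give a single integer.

Answer: 0

Derivation:
Positions: [(0, 0), (0, -1), (-1, -1), (-2, -1), (-2, 0), (-3, 0), (-3, -1), (-3, -2)]
No H-H contacts found.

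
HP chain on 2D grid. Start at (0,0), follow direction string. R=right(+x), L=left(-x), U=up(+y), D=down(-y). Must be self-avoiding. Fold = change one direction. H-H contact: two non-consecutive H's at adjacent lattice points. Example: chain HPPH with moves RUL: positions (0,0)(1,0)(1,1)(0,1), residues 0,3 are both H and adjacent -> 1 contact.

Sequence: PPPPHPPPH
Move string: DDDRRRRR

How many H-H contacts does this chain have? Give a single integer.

Answer: 0

Derivation:
Positions: [(0, 0), (0, -1), (0, -2), (0, -3), (1, -3), (2, -3), (3, -3), (4, -3), (5, -3)]
No H-H contacts found.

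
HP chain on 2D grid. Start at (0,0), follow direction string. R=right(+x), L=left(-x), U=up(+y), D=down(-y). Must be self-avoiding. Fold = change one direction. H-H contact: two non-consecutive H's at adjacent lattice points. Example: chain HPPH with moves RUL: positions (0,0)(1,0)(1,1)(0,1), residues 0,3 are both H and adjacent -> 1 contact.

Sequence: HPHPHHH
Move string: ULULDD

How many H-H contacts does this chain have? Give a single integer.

Answer: 1

Derivation:
Positions: [(0, 0), (0, 1), (-1, 1), (-1, 2), (-2, 2), (-2, 1), (-2, 0)]
H-H contact: residue 2 @(-1,1) - residue 5 @(-2, 1)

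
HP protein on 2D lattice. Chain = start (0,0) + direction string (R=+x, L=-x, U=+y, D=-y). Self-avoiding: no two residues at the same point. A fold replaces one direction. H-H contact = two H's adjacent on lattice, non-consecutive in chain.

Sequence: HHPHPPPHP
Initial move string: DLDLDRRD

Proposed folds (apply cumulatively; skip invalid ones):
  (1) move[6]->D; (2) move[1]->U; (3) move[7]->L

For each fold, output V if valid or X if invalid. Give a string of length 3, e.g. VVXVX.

Initial: DLDLDRRD -> [(0, 0), (0, -1), (-1, -1), (-1, -2), (-2, -2), (-2, -3), (-1, -3), (0, -3), (0, -4)]
Fold 1: move[6]->D => DLDLDRDD VALID
Fold 2: move[1]->U => DUDLDRDD INVALID (collision), skipped
Fold 3: move[7]->L => DLDLDRDL VALID

Answer: VXV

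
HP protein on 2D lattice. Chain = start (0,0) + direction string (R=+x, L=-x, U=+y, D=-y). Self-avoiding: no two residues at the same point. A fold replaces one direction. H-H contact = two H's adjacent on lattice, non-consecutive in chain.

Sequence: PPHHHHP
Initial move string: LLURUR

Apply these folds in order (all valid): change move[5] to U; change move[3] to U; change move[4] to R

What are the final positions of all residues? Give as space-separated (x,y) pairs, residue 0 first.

Initial moves: LLURUR
Fold: move[5]->U => LLURUU (positions: [(0, 0), (-1, 0), (-2, 0), (-2, 1), (-1, 1), (-1, 2), (-1, 3)])
Fold: move[3]->U => LLUUUU (positions: [(0, 0), (-1, 0), (-2, 0), (-2, 1), (-2, 2), (-2, 3), (-2, 4)])
Fold: move[4]->R => LLUURU (positions: [(0, 0), (-1, 0), (-2, 0), (-2, 1), (-2, 2), (-1, 2), (-1, 3)])

Answer: (0,0) (-1,0) (-2,0) (-2,1) (-2,2) (-1,2) (-1,3)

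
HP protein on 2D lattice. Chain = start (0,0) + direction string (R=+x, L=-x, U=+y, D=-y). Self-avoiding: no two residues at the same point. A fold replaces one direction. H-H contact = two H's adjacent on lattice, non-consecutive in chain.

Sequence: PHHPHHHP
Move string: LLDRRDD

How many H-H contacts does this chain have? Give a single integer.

Answer: 1

Derivation:
Positions: [(0, 0), (-1, 0), (-2, 0), (-2, -1), (-1, -1), (0, -1), (0, -2), (0, -3)]
H-H contact: residue 1 @(-1,0) - residue 4 @(-1, -1)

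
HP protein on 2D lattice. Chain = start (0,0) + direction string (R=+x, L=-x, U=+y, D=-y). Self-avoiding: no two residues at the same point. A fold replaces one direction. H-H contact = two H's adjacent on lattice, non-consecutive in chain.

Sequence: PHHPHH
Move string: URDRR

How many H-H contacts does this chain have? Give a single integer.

Answer: 0

Derivation:
Positions: [(0, 0), (0, 1), (1, 1), (1, 0), (2, 0), (3, 0)]
No H-H contacts found.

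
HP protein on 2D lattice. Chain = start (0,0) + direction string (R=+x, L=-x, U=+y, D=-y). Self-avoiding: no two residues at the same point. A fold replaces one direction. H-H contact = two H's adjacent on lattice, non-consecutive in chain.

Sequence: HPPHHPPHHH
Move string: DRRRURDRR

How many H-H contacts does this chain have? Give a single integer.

Answer: 1

Derivation:
Positions: [(0, 0), (0, -1), (1, -1), (2, -1), (3, -1), (3, 0), (4, 0), (4, -1), (5, -1), (6, -1)]
H-H contact: residue 4 @(3,-1) - residue 7 @(4, -1)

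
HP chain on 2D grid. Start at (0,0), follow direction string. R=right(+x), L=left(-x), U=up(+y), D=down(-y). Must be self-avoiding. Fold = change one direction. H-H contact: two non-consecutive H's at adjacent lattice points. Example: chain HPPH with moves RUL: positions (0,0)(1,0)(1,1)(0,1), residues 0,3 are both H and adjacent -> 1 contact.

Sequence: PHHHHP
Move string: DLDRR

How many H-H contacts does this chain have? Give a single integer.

Positions: [(0, 0), (0, -1), (-1, -1), (-1, -2), (0, -2), (1, -2)]
H-H contact: residue 1 @(0,-1) - residue 4 @(0, -2)

Answer: 1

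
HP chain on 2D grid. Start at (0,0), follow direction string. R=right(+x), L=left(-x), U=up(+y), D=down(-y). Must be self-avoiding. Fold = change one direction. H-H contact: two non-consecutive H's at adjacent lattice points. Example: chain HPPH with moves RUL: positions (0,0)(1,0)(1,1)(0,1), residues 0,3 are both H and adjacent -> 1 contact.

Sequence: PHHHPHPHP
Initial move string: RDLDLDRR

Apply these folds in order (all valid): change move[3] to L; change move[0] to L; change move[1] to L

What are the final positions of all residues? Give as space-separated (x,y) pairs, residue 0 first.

Answer: (0,0) (-1,0) (-2,0) (-3,0) (-4,0) (-5,0) (-5,-1) (-4,-1) (-3,-1)

Derivation:
Initial moves: RDLDLDRR
Fold: move[3]->L => RDLLLDRR (positions: [(0, 0), (1, 0), (1, -1), (0, -1), (-1, -1), (-2, -1), (-2, -2), (-1, -2), (0, -2)])
Fold: move[0]->L => LDLLLDRR (positions: [(0, 0), (-1, 0), (-1, -1), (-2, -1), (-3, -1), (-4, -1), (-4, -2), (-3, -2), (-2, -2)])
Fold: move[1]->L => LLLLLDRR (positions: [(0, 0), (-1, 0), (-2, 0), (-3, 0), (-4, 0), (-5, 0), (-5, -1), (-4, -1), (-3, -1)])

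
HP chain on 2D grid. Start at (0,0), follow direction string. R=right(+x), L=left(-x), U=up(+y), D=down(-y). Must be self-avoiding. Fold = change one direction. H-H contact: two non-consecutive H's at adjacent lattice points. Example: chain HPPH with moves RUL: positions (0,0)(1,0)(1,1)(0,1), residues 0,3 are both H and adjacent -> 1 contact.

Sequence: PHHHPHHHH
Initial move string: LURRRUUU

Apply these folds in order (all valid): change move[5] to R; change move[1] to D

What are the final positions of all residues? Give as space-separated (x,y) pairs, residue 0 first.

Answer: (0,0) (-1,0) (-1,-1) (0,-1) (1,-1) (2,-1) (3,-1) (3,0) (3,1)

Derivation:
Initial moves: LURRRUUU
Fold: move[5]->R => LURRRRUU (positions: [(0, 0), (-1, 0), (-1, 1), (0, 1), (1, 1), (2, 1), (3, 1), (3, 2), (3, 3)])
Fold: move[1]->D => LDRRRRUU (positions: [(0, 0), (-1, 0), (-1, -1), (0, -1), (1, -1), (2, -1), (3, -1), (3, 0), (3, 1)])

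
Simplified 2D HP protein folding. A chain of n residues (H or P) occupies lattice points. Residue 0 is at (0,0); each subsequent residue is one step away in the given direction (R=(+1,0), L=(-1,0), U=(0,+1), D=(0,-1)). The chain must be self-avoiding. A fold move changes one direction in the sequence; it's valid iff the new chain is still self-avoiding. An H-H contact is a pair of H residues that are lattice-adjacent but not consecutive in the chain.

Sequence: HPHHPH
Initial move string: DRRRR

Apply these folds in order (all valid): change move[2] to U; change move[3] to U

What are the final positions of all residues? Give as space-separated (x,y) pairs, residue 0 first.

Initial moves: DRRRR
Fold: move[2]->U => DRURR (positions: [(0, 0), (0, -1), (1, -1), (1, 0), (2, 0), (3, 0)])
Fold: move[3]->U => DRUUR (positions: [(0, 0), (0, -1), (1, -1), (1, 0), (1, 1), (2, 1)])

Answer: (0,0) (0,-1) (1,-1) (1,0) (1,1) (2,1)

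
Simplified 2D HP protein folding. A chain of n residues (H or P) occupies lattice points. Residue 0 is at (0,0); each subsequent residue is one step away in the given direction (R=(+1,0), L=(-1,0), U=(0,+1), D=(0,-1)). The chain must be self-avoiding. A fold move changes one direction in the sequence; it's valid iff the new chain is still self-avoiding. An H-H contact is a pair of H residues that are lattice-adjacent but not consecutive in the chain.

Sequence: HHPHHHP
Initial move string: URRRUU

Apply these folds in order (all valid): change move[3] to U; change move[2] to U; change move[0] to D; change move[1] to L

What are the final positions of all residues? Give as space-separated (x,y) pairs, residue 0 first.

Initial moves: URRRUU
Fold: move[3]->U => URRUUU (positions: [(0, 0), (0, 1), (1, 1), (2, 1), (2, 2), (2, 3), (2, 4)])
Fold: move[2]->U => URUUUU (positions: [(0, 0), (0, 1), (1, 1), (1, 2), (1, 3), (1, 4), (1, 5)])
Fold: move[0]->D => DRUUUU (positions: [(0, 0), (0, -1), (1, -1), (1, 0), (1, 1), (1, 2), (1, 3)])
Fold: move[1]->L => DLUUUU (positions: [(0, 0), (0, -1), (-1, -1), (-1, 0), (-1, 1), (-1, 2), (-1, 3)])

Answer: (0,0) (0,-1) (-1,-1) (-1,0) (-1,1) (-1,2) (-1,3)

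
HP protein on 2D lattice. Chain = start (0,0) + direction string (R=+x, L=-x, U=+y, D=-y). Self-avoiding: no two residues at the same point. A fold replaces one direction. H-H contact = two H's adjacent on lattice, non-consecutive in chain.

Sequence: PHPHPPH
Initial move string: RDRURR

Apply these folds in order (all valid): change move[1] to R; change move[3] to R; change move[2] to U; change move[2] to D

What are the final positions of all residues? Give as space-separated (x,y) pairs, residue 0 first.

Answer: (0,0) (1,0) (2,0) (2,-1) (3,-1) (4,-1) (5,-1)

Derivation:
Initial moves: RDRURR
Fold: move[1]->R => RRRURR (positions: [(0, 0), (1, 0), (2, 0), (3, 0), (3, 1), (4, 1), (5, 1)])
Fold: move[3]->R => RRRRRR (positions: [(0, 0), (1, 0), (2, 0), (3, 0), (4, 0), (5, 0), (6, 0)])
Fold: move[2]->U => RRURRR (positions: [(0, 0), (1, 0), (2, 0), (2, 1), (3, 1), (4, 1), (5, 1)])
Fold: move[2]->D => RRDRRR (positions: [(0, 0), (1, 0), (2, 0), (2, -1), (3, -1), (4, -1), (5, -1)])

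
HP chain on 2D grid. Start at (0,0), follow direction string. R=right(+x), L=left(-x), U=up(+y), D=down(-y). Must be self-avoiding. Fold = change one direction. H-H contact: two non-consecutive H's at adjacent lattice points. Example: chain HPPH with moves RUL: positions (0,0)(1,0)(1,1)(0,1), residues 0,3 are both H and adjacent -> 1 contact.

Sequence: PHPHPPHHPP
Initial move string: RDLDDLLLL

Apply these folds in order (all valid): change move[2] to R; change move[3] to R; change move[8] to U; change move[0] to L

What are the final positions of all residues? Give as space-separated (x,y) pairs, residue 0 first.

Initial moves: RDLDDLLLL
Fold: move[2]->R => RDRDDLLLL (positions: [(0, 0), (1, 0), (1, -1), (2, -1), (2, -2), (2, -3), (1, -3), (0, -3), (-1, -3), (-2, -3)])
Fold: move[3]->R => RDRRDLLLL (positions: [(0, 0), (1, 0), (1, -1), (2, -1), (3, -1), (3, -2), (2, -2), (1, -2), (0, -2), (-1, -2)])
Fold: move[8]->U => RDRRDLLLU (positions: [(0, 0), (1, 0), (1, -1), (2, -1), (3, -1), (3, -2), (2, -2), (1, -2), (0, -2), (0, -1)])
Fold: move[0]->L => LDRRDLLLU (positions: [(0, 0), (-1, 0), (-1, -1), (0, -1), (1, -1), (1, -2), (0, -2), (-1, -2), (-2, -2), (-2, -1)])

Answer: (0,0) (-1,0) (-1,-1) (0,-1) (1,-1) (1,-2) (0,-2) (-1,-2) (-2,-2) (-2,-1)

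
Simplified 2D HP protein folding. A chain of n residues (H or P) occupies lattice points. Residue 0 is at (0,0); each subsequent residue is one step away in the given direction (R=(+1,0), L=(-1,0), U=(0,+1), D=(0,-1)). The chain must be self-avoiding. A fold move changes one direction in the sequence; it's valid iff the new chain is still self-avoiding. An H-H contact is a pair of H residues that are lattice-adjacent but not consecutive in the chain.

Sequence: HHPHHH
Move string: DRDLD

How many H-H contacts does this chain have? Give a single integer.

Positions: [(0, 0), (0, -1), (1, -1), (1, -2), (0, -2), (0, -3)]
H-H contact: residue 1 @(0,-1) - residue 4 @(0, -2)

Answer: 1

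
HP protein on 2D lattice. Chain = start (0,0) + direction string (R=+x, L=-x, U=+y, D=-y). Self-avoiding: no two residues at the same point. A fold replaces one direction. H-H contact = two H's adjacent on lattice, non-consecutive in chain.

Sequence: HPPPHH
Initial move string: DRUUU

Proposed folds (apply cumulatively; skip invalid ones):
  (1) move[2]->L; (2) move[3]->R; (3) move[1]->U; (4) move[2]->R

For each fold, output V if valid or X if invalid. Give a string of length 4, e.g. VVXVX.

Answer: XVXV

Derivation:
Initial: DRUUU -> [(0, 0), (0, -1), (1, -1), (1, 0), (1, 1), (1, 2)]
Fold 1: move[2]->L => DRLUU INVALID (collision), skipped
Fold 2: move[3]->R => DRURU VALID
Fold 3: move[1]->U => DUURU INVALID (collision), skipped
Fold 4: move[2]->R => DRRRU VALID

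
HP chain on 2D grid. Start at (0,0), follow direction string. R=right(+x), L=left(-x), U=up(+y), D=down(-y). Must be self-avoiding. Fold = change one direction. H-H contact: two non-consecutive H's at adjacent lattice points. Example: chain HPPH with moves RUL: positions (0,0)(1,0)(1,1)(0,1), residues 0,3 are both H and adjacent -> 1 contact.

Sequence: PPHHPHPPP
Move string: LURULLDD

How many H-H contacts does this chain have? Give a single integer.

Positions: [(0, 0), (-1, 0), (-1, 1), (0, 1), (0, 2), (-1, 2), (-2, 2), (-2, 1), (-2, 0)]
H-H contact: residue 2 @(-1,1) - residue 5 @(-1, 2)

Answer: 1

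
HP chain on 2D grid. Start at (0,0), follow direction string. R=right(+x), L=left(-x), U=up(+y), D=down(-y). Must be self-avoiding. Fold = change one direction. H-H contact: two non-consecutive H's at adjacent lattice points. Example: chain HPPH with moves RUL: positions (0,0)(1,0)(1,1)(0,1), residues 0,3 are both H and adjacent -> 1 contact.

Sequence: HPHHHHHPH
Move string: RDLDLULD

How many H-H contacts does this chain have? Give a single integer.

Positions: [(0, 0), (1, 0), (1, -1), (0, -1), (0, -2), (-1, -2), (-1, -1), (-2, -1), (-2, -2)]
H-H contact: residue 0 @(0,0) - residue 3 @(0, -1)
H-H contact: residue 3 @(0,-1) - residue 6 @(-1, -1)
H-H contact: residue 5 @(-1,-2) - residue 8 @(-2, -2)

Answer: 3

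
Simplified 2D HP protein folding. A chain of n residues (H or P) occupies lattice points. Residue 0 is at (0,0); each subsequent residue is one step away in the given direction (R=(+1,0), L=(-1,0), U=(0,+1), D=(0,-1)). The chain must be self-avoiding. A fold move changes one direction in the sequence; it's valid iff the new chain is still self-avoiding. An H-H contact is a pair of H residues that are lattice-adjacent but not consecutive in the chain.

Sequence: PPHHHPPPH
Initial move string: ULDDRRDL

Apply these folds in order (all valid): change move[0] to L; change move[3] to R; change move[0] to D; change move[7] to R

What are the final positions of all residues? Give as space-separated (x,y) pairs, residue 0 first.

Initial moves: ULDDRRDL
Fold: move[0]->L => LLDDRRDL (positions: [(0, 0), (-1, 0), (-2, 0), (-2, -1), (-2, -2), (-1, -2), (0, -2), (0, -3), (-1, -3)])
Fold: move[3]->R => LLDRRRDL (positions: [(0, 0), (-1, 0), (-2, 0), (-2, -1), (-1, -1), (0, -1), (1, -1), (1, -2), (0, -2)])
Fold: move[0]->D => DLDRRRDL (positions: [(0, 0), (0, -1), (-1, -1), (-1, -2), (0, -2), (1, -2), (2, -2), (2, -3), (1, -3)])
Fold: move[7]->R => DLDRRRDR (positions: [(0, 0), (0, -1), (-1, -1), (-1, -2), (0, -2), (1, -2), (2, -2), (2, -3), (3, -3)])

Answer: (0,0) (0,-1) (-1,-1) (-1,-2) (0,-2) (1,-2) (2,-2) (2,-3) (3,-3)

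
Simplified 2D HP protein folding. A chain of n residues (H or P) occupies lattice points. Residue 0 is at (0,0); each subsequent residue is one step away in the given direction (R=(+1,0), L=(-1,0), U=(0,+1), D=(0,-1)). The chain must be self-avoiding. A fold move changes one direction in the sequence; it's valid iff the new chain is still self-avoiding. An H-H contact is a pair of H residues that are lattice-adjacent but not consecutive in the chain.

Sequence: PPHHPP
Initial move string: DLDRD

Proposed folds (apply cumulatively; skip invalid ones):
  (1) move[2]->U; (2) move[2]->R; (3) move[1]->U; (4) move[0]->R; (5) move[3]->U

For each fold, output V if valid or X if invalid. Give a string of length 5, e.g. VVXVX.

Answer: XXXXX

Derivation:
Initial: DLDRD -> [(0, 0), (0, -1), (-1, -1), (-1, -2), (0, -2), (0, -3)]
Fold 1: move[2]->U => DLURD INVALID (collision), skipped
Fold 2: move[2]->R => DLRRD INVALID (collision), skipped
Fold 3: move[1]->U => DUDRD INVALID (collision), skipped
Fold 4: move[0]->R => RLDRD INVALID (collision), skipped
Fold 5: move[3]->U => DLDUD INVALID (collision), skipped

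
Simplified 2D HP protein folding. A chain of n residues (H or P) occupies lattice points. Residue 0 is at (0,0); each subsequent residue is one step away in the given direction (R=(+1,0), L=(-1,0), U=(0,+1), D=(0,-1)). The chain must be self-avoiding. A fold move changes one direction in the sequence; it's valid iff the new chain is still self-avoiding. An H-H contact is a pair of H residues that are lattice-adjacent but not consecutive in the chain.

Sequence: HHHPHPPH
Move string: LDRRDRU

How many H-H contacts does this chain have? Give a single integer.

Answer: 1

Derivation:
Positions: [(0, 0), (-1, 0), (-1, -1), (0, -1), (1, -1), (1, -2), (2, -2), (2, -1)]
H-H contact: residue 4 @(1,-1) - residue 7 @(2, -1)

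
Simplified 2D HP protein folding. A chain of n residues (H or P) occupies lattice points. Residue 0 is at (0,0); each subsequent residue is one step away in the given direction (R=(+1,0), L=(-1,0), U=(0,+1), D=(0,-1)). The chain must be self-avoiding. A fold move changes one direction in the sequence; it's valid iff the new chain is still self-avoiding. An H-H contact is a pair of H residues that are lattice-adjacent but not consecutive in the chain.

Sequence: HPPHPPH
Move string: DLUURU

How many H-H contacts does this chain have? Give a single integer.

Positions: [(0, 0), (0, -1), (-1, -1), (-1, 0), (-1, 1), (0, 1), (0, 2)]
H-H contact: residue 0 @(0,0) - residue 3 @(-1, 0)

Answer: 1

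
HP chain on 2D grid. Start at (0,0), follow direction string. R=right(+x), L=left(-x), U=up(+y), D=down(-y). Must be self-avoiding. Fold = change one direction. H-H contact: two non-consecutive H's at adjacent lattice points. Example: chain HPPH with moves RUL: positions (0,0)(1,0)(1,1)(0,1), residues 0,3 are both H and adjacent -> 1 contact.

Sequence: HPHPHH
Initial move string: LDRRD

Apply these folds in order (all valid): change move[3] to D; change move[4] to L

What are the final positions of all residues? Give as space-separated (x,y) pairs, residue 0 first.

Initial moves: LDRRD
Fold: move[3]->D => LDRDD (positions: [(0, 0), (-1, 0), (-1, -1), (0, -1), (0, -2), (0, -3)])
Fold: move[4]->L => LDRDL (positions: [(0, 0), (-1, 0), (-1, -1), (0, -1), (0, -2), (-1, -2)])

Answer: (0,0) (-1,0) (-1,-1) (0,-1) (0,-2) (-1,-2)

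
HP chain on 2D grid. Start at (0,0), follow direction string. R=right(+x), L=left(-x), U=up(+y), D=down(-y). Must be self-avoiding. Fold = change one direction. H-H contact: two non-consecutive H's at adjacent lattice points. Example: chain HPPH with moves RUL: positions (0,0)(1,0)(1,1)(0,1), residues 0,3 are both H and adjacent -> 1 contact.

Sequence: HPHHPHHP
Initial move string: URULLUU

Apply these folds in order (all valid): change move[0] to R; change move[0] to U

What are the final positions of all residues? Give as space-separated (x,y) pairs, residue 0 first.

Answer: (0,0) (0,1) (1,1) (1,2) (0,2) (-1,2) (-1,3) (-1,4)

Derivation:
Initial moves: URULLUU
Fold: move[0]->R => RRULLUU (positions: [(0, 0), (1, 0), (2, 0), (2, 1), (1, 1), (0, 1), (0, 2), (0, 3)])
Fold: move[0]->U => URULLUU (positions: [(0, 0), (0, 1), (1, 1), (1, 2), (0, 2), (-1, 2), (-1, 3), (-1, 4)])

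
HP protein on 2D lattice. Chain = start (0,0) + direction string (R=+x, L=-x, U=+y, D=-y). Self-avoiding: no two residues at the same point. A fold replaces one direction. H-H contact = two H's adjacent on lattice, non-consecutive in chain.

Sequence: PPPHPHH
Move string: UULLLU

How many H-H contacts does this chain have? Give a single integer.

Answer: 0

Derivation:
Positions: [(0, 0), (0, 1), (0, 2), (-1, 2), (-2, 2), (-3, 2), (-3, 3)]
No H-H contacts found.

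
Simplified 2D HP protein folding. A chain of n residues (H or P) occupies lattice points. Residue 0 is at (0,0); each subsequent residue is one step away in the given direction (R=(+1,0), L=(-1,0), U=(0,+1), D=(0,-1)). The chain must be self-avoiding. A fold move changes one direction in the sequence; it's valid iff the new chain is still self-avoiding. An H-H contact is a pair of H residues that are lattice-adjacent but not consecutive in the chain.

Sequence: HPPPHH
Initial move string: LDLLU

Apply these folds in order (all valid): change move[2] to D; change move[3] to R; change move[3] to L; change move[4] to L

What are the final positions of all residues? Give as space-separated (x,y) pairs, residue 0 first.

Answer: (0,0) (-1,0) (-1,-1) (-1,-2) (-2,-2) (-3,-2)

Derivation:
Initial moves: LDLLU
Fold: move[2]->D => LDDLU (positions: [(0, 0), (-1, 0), (-1, -1), (-1, -2), (-2, -2), (-2, -1)])
Fold: move[3]->R => LDDRU (positions: [(0, 0), (-1, 0), (-1, -1), (-1, -2), (0, -2), (0, -1)])
Fold: move[3]->L => LDDLU (positions: [(0, 0), (-1, 0), (-1, -1), (-1, -2), (-2, -2), (-2, -1)])
Fold: move[4]->L => LDDLL (positions: [(0, 0), (-1, 0), (-1, -1), (-1, -2), (-2, -2), (-3, -2)])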